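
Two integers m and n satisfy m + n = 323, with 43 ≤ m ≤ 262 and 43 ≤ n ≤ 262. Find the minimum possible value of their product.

15982

For a fixed sum, mn is smallest when m and n are as far apart as possible.
At the endpoint m = 61, n = 323 − 61 = 262, so mn = 61 × 262 = 15982.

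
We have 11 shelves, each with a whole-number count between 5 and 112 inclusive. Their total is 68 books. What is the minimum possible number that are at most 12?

10

Each value above 12 is at least 13, contributing at least 13 − 5 = 8 above the floor 5.
The sum exceeds the floor total 55 by 13, so at most ⌊13/8⌋ = 1 exceed 12, and at least 10 are ≤ 12.
Exactly 10 works: 10 values at 5 and 1 at 13 total 63; raise one of the low values by 5 (still ≤ 12) to hit 68.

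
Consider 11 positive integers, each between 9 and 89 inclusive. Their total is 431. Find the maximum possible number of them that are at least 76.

If k of the values are ≥ 76, the total is ≥ 76k + 9(11 − k).
Setting 76k + 9(11 − k) ≤ 431 gives 67k ≤ 332, so k ≤ 4.
k = 4 is achieved by 4 values at 76 and 7 at 9, total 367; add 64 to one value (staying below 76) to reach 431.

4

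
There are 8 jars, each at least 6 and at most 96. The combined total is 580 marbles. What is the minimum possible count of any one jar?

6

To make one jar as small as possible, make the other 7 as large as possible.
The other 7 can take up 7 × 96 = 672 ≥ 580 − 6, so one jar can sit at its floor of 6.
Achievable: one at 6 and the other 7 totalling 574, which fits since 7 × 6 ≤ 574 ≤ 7 × 96.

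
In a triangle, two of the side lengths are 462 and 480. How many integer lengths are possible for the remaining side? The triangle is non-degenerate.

923

The triangle inequality gives |462 − 480| < c < 462 + 480, i.e. 18 < c < 942.
So c can be any integer from 19 to 941: 923 values.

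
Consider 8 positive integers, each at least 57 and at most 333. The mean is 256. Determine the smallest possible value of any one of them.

57

Minimizing one value means maximizing the remaining 7.
The total is 8 × 256 = 2048.
The other 7 can take up 7 × 333 = 2331 ≥ 2048 − 57, so one integer can sit at its floor of 57.
Achievable: one at 57 and the other 7 totalling 1991, which fits since 7 × 57 ≤ 1991 ≤ 7 × 333.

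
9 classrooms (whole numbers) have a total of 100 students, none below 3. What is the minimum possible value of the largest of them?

The average is 100/9 > 11, so not all 9 can be 11 or less; the largest is ≥ 12.
Equality holds with 1 value of 12 and 8 values of 11.

12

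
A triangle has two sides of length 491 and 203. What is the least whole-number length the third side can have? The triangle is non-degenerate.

289

The third side must exceed |491 − 203| = 288.
The smallest integer above 288 is 289.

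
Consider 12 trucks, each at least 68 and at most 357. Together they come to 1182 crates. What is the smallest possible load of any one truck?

68

Minimizing one value means maximizing the remaining 11.
The other 11 can take up 11 × 357 = 3927 ≥ 1182 − 68, so one truck can sit at its floor of 68.
Achievable: one at 68 and the other 11 totalling 1114, which fits since 11 × 68 ≤ 1114 ≤ 11 × 357.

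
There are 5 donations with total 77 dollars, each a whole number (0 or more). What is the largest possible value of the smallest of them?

If every one of the 5 were at least 16, the total would be at least 5 × 16 = 80 > 77.
Equality holds with 3 values of 15 and 2 values of 16.

15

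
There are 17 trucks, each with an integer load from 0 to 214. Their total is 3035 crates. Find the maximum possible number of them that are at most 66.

4

Each value at 66 or below falls at least 214 − 66 = 148 short of the ceiling 214.
The ceiling total is 17 × 214 = 3638, and we need 3035, so at most ⌊(3638 − 3035)/148⌋ = 4 can be that low.
k = 4 is achieved by 4 values at 66 and 13 at 214, total 3046; lower one of the 214's by 11 (still > 66) to reach 3035.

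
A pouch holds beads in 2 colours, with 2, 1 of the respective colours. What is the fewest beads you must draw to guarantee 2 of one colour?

3

In the worst case you take as many as possible of each colour without reaching 2: 1 + 1 = 2.
The next one must give 2 of some colour, so 2 + 1 = 3.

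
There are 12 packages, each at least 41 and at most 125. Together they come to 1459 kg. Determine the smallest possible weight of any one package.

To make one package as small as possible, make the other 11 as large as possible.
The other 11 contribute at most 11 × 125 = 1375, leaving at least 1459 − 1375 = 84.
Since 84 ≥ 41, this is achievable: one at 84 and 11 at 125.

84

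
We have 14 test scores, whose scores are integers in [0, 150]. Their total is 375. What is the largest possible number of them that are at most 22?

13

Suppose k of them are at most 22. Those contribute at most 22 each and the rest at most 150 each.
So the total is at most 22k + 150(14 − k) = 2100 − 128k. This must still be ≥ 375, so k ≤ 13.
k = 13 is achieved by 13 values at 22 and 1 at 150, total 436; lower one of the 150's by 61 (still > 22) to reach 375.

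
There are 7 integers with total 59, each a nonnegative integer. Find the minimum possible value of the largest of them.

9

The average is 59/7 > 8, so not all 7 can be 8 or less; the largest is ≥ 9.
Equality holds with 3 values of 9 and 4 values of 8.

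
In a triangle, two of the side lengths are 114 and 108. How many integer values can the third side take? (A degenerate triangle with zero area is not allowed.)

The triangle inequality gives |114 − 108| < c < 114 + 108, i.e. 6 < c < 222.
So c can be any integer from 7 to 221: 215 values.

215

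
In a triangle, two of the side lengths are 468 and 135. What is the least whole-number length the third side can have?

334

The third side must exceed |468 − 135| = 333.
The smallest integer above 333 is 334.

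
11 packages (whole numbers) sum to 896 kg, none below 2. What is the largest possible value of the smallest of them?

The average is 896/11 < 82, so some value is ≤ 81.
Equality holds with 6 values of 81 and 5 values of 82.

81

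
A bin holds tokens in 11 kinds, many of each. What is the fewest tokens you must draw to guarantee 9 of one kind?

In the worst case you draw 8 of each of the 11 kinds: 11 × 8 = 88.
One more forces 9 of some kind, so 88 + 1 = 89.

89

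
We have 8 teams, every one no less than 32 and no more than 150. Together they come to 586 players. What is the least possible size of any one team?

To make one team as small as possible, make the other 7 as large as possible.
The other 7 can take up 7 × 150 = 1050 ≥ 586 − 32, so one team can sit at its floor of 32.
Achievable: one at 32 and the other 7 totalling 554, which fits since 7 × 32 ≤ 554 ≤ 7 × 150.

32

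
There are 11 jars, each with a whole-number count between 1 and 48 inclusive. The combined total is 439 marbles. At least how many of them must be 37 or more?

Each value short of 37 is at most 36, costing at least 48 − 36 = 12 against the maximum total of 528.
We can afford to lose at most 528 − 439 = 89, so at most ⌊89/12⌋ = 7 fall short, and at least 4 are ≥ 37.
Exactly 4 works: 4 values at 48 and 7 at 36 total 444; lower one of the high values by 5 (still ≥ 37) to hit 439.

4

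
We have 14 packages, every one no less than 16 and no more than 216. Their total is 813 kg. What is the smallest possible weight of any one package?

To make one package as small as possible, make the other 13 as large as possible.
The other 13 can take up 13 × 216 = 2808 ≥ 813 − 16, so one package can sit at its floor of 16.
Achievable: one at 16 and the other 13 totalling 797, which fits since 13 × 16 ≤ 797 ≤ 13 × 216.

16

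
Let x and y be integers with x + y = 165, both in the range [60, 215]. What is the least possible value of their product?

6300

For a fixed sum, xy is smallest when x and y are as far apart as possible.
At the endpoint x = 60, y = 165 − 60 = 105, so xy = 60 × 105 = 6300.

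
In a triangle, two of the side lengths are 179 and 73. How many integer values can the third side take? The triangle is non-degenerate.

The triangle inequality gives |179 − 73| < c < 179 + 73, i.e. 106 < c < 252.
So c can be any integer from 107 to 251: 145 values.

145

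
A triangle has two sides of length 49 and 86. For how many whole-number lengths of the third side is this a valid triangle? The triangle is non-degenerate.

The triangle inequality gives |49 − 86| < c < 49 + 86, i.e. 37 < c < 135.
So c can be any integer from 38 to 134: 97 values.

97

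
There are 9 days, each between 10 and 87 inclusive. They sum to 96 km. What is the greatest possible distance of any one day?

16

To make one day as large as possible, make the other 8 as small as possible.
The other 8 contribute at least 8 × 10 = 80, leaving at most 96 − 80 = 16.
Since 16 ≤ 87, this is achievable: one at 16 and 8 at 10.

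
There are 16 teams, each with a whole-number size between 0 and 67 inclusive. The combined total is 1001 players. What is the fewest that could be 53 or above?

If only k of them are at least 53, the other 16 − k are at most 52, so the total is at most k·67 + (16 − k)·52.
This must reach 1001, so k·67 + (16 − k)·52 ≥ 1001, giving k ≥ 12.
Exactly 12 works: 12 values at 67 and 4 at 52 total 1012; lower one of the high values by 11 (still ≥ 53) to hit 1001.

12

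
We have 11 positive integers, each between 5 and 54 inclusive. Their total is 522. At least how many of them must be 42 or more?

Suppose at most 11 − j of them reach 42; then j values are ≤ 41 and the rest ≤ 54.
The total is then ≤ 41·j + 54·(11 − j) = 594 − 13j. For this to be ≥ 522 we need j ≤ 5, so at least 11 − 5 = 6 must reach 42.
Exactly 6 works: 6 values at 54 and 5 at 41 total 529; lower one of the high values by 7 (still ≥ 42) to hit 522.

6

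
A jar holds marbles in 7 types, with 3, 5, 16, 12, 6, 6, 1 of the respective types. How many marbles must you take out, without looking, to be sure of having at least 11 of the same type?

In the worst case you take as many as possible of each type without reaching 11: 3 + 5 + 10 + 10 + 6 + 6 + 1 = 41.
The next one must give 11 of some type, so 41 + 1 = 42.

42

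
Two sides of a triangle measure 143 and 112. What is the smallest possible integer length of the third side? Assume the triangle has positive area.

32

The third side must exceed |143 − 112| = 31.
The smallest integer above 31 is 32.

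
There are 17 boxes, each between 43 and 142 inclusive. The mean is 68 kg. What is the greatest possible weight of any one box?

142

To make one box as large as possible, make the other 16 as small as possible.
The total is 17 × 68 = 1156.
The other 16 contribute at least 16 × 43 = 688, leaving at most 1156 − 688 = 468.
But each box is capped at 142, so the maximum is 142.
Achievable: one at 142 and the other 16 totalling 1014, which fits since 16 × 43 ≤ 1014 ≤ 16 × 142.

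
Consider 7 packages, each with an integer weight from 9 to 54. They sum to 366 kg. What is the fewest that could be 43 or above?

6

Suppose at most 7 − j of them reach 43; then j values are ≤ 42 and the rest ≤ 54.
The total is then ≤ 42·j + 54·(7 − j) = 378 − 12j. For this to be ≥ 366 we need j ≤ 1, so at least 7 − 1 = 6 must reach 43.
Exactly 6 works: 6 values at 54 and 1 at 42 total 366.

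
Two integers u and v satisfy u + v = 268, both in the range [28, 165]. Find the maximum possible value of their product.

For a fixed sum, the product uv is largest when u and v are as close as possible.
Taking u = 134 and v = 134 (both in [28, 165]) gives uv = 17956.

17956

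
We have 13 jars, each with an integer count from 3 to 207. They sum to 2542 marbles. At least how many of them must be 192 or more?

4

Each value short of 192 is at most 191, costing at least 207 − 191 = 16 against the maximum total of 2691.
We can afford to lose at most 2691 − 2542 = 149, so at most ⌊149/16⌋ = 9 fall short, and at least 4 are ≥ 192.
Exactly 4 works: 4 values at 207 and 9 at 191 total 2547; lower one of the high values by 5 (still ≥ 192) to hit 2542.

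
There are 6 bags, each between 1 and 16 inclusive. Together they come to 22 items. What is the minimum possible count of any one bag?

Minimizing one value means maximizing the remaining 5.
The other 5 can take up 5 × 16 = 80 ≥ 22 − 1, so one bag can sit at its floor of 1.
Achievable: one at 1 and the other 5 totalling 21, which fits since 5 × 1 ≤ 21 ≤ 5 × 16.

1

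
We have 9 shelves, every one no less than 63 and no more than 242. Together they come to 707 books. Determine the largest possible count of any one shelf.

203

Maximizing one value means minimizing the remaining 8.
The other 8 contribute at least 8 × 63 = 504, leaving at most 707 − 504 = 203.
Since 203 ≤ 242, this is achievable: one at 203 and 8 at 63.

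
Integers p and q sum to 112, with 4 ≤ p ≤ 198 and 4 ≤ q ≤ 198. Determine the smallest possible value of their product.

432

For a fixed sum, pq is smallest when p and q are as far apart as possible.
At the endpoint p = 4, q = 112 − 4 = 108, so pq = 4 × 108 = 432.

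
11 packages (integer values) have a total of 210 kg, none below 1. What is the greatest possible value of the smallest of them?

If every one of the 11 were at least 20, the total would be at least 11 × 20 = 220 > 210.
Equality holds with 10 values of 19 and 1 value of 20.

19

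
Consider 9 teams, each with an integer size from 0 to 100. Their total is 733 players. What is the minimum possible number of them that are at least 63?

Each value short of 63 is at most 62, costing at least 100 − 62 = 38 against the maximum total of 900.
We can afford to lose at most 900 − 733 = 167, so at most ⌊167/38⌋ = 4 fall short, and at least 5 are ≥ 63.
Exactly 5 works: 5 values at 100 and 4 at 62 total 748; lower one of the high values by 15 (still ≥ 63) to hit 733.

5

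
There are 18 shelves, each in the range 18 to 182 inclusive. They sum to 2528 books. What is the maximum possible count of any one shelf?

Maximizing one value means minimizing the remaining 17.
The other 17 contribute at least 17 × 18 = 306, leaving at most 2528 − 306 = 2222.
But each shelf is capped at 182, so the maximum is 182.
Achievable: one at 182 and the other 17 totalling 2346, which fits since 17 × 18 ≤ 2346 ≤ 17 × 182.

182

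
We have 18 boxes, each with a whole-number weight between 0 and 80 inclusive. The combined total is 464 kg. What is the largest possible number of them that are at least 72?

With k values at 72 or above and the rest at least 0, the sum is at least 0 + 72k.
Since the sum is 464, we need 72k ≤ 464, i.e. k ≤ 6.
k = 6 is achieved by 6 values at 72 and 12 at 0, total 432; add 32 to one value (staying below 72) to reach 464.

6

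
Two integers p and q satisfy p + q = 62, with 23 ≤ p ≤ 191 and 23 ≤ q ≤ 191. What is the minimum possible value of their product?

897

Since p + q is fixed, pushing one of them to its bound minimizes the product.
At the endpoint p = 23, q = 62 − 23 = 39, so pq = 23 × 39 = 897.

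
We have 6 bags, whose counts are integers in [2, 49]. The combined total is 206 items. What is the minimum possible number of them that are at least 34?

Each value short of 34 is at most 33, costing at least 49 − 33 = 16 against the maximum total of 294.
We can afford to lose at most 294 − 206 = 88, so at most ⌊88/16⌋ = 5 fall short, and at least 1 are ≥ 34.
Exactly 1 works: 1 value at 49 and 5 at 33 total 214; lower one of the high values by 8 (still ≥ 34) to hit 206.

1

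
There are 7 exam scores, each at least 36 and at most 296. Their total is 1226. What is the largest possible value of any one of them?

296

Maximizing one value means minimizing the remaining 6.
The other 6 contribute at least 6 × 36 = 216, leaving at most 1226 − 216 = 1010.
But each score is capped at 296, so the maximum is 296.
Achievable: one at 296 and the other 6 totalling 930, which fits since 6 × 36 ≤ 930 ≤ 6 × 296.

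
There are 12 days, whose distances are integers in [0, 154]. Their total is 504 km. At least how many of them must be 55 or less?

3

Each value above 55 is at least 56, contributing at least 56 − 0 = 56 above the floor 0.
The sum exceeds the floor total 0 by 504, so at most ⌊504/56⌋ = 9 exceed 55, and at least 3 are ≤ 55.
Exactly 3 works: 3 values at 0 and 9 at 56 total 504.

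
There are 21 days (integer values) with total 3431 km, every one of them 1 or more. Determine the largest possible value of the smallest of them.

163

If every one of the 21 were at least 164, the total would be at least 21 × 164 = 3444 > 3431.
Equality holds with 13 values of 163 and 8 values of 164.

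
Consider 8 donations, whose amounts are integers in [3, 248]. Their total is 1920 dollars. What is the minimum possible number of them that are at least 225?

If only k of them are at least 225, the other 8 − k are at most 224, so the total is at most k·248 + (8 − k)·224.
This must reach 1920, so k·248 + (8 − k)·224 ≥ 1920, giving k ≥ 6.
Exactly 6 works: 6 values at 248 and 2 at 224 total 1936; lower one of the high values by 16 (still ≥ 225) to hit 1920.

6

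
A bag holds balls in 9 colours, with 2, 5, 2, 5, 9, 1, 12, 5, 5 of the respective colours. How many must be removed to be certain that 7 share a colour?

38

In the worst case you take as many as possible of each colour without reaching 7: 2 + 5 + 2 + 5 + 6 + 1 + 6 + 5 + 5 = 37.
The next one must give 7 of some colour, so 37 + 1 = 38.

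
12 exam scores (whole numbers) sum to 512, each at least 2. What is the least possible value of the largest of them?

If every one of the 12 were at most 42, the total would be at most 12 × 42 = 504 < 512.
Equality holds with 8 values of 43 and 4 values of 42.

43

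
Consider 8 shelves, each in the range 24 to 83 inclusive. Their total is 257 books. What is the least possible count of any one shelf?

24

To make one shelf as small as possible, make the other 7 as large as possible.
The other 7 can take up 7 × 83 = 581 ≥ 257 − 24, so one shelf can sit at its floor of 24.
Achievable: one at 24 and the other 7 totalling 233, which fits since 7 × 24 ≤ 233 ≤ 7 × 83.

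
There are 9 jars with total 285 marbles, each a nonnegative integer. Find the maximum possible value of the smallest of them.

31

The 9 values sum to 285, so their minimum is at most ⌊285/9⌋ = 31.
Equality holds with 3 values of 31 and 6 values of 32.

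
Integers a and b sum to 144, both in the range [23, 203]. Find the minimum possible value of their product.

Since a + b is fixed, pushing one of them to its bound minimizes the product.
At the endpoint a = 23, b = 144 − 23 = 121, so ab = 23 × 121 = 2783.

2783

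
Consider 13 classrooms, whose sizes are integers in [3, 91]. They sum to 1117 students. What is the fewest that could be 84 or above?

5

Each value short of 84 is at most 83, costing at least 91 − 83 = 8 against the maximum total of 1183.
We can afford to lose at most 1183 − 1117 = 66, so at most ⌊66/8⌋ = 8 fall short, and at least 5 are ≥ 84.
Exactly 5 works: 5 values at 91 and 8 at 83 total 1119; lower one of the high values by 2 (still ≥ 84) to hit 1117.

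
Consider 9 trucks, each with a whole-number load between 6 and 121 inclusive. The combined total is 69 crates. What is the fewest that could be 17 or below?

8

Each value above 17 is at least 18, contributing at least 18 − 6 = 12 above the floor 6.
The sum exceeds the floor total 54 by 15, so at most ⌊15/12⌋ = 1 exceed 17, and at least 8 are ≤ 17.
Exactly 8 works: 8 values at 6 and 1 at 18 total 66; raise one of the low values by 3 (still ≤ 17) to hit 69.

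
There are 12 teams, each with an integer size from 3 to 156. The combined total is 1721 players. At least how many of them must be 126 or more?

Suppose at most 12 − j of them reach 126; then j values are ≤ 125 and the rest ≤ 156.
The total is then ≤ 125·j + 156·(12 − j) = 1872 − 31j. For this to be ≥ 1721 we need j ≤ 4, so at least 12 − 4 = 8 must reach 126.
Exactly 8 works: 8 values at 156 and 4 at 125 total 1748; lower one of the high values by 27 (still ≥ 126) to hit 1721.

8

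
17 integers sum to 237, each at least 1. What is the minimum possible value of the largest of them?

14

Some value must be at least ⌈237/17⌉ = 14, since 17 × 13 = 221 < 237.
Taking 1 copy of 13 and 16 copies of 14 gives exactly 237, so 14 is attained.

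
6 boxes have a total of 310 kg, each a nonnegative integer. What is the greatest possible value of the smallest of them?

If every one of the 6 were at least 52, the total would be at least 6 × 52 = 312 > 310.
Equality holds with 2 values of 51 and 4 values of 52.

51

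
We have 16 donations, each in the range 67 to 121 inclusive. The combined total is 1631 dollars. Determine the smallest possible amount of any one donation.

Minimizing one value means maximizing the remaining 15.
The other 15 can take up 15 × 121 = 1815 ≥ 1631 − 67, so one donation can sit at its floor of 67.
Achievable: one at 67 and the other 15 totalling 1564, which fits since 15 × 67 ≤ 1564 ≤ 15 × 121.

67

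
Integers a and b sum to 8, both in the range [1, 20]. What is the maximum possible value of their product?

16

With a + b fixed, ab peaks when the two are closest together.
Taking a = 4 and b = 4 (both in [1, 20]) gives ab = 16.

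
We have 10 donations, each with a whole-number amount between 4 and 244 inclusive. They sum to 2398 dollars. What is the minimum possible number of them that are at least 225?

If only k of them are at least 225, the other 10 − k are at most 224, so the total is at most k·244 + (10 − k)·224.
This must reach 2398, so k·244 + (10 − k)·224 ≥ 2398, giving k ≥ 8.
Exactly 8 works: 8 values at 244 and 2 at 224 total 2400; lower one of the high values by 2 (still ≥ 225) to hit 2398.

8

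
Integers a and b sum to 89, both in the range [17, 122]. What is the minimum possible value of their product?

1224

ab = a(89 − a) is concave in a, so over [17, 72] it is minimized at an endpoint.
The extreme feasible split is a = 17, b = 72, giving ab = 1224.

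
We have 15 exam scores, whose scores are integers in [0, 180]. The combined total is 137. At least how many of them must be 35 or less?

12

Each value above 35 is at least 36, contributing at least 36 − 0 = 36 above the floor 0.
The sum exceeds the floor total 0 by 137, so at most ⌊137/36⌋ = 3 exceed 35, and at least 12 are ≤ 35.
Exactly 12 works: 12 values at 0 and 3 at 36 total 108; raise one of the low values by 29 (still ≤ 35) to hit 137.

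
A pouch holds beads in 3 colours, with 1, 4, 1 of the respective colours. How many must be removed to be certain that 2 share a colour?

4

In the worst case you take as many as possible of each colour without reaching 2: 1 + 1 + 1 = 3.
The next one must give 2 of some colour, so 3 + 1 = 4.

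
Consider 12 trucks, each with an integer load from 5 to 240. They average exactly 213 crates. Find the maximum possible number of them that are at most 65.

1

The total is 12 × 213 = 2556.
Each value at 65 or below falls at least 240 − 65 = 175 short of the ceiling 240.
The ceiling total is 12 × 240 = 2880, and we need 2556, so at most ⌊(2880 − 2556)/175⌋ = 1 can be that low.
k = 1 is achieved by 1 value at 65 and 11 at 240, total 2705; lower one of the 240's by 149 (still > 65) to reach 2556.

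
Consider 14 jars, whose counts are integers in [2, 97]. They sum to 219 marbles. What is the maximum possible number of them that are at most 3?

Suppose k of them are at most 3. Those contribute at most 3 each and the rest at most 97 each.
So the total is at most 3k + 97(14 − k) = 1358 − 94k. This must still be ≥ 219, so k ≤ 12.
k = 12 is achieved by 12 values at 3 and 2 at 97, total 230; lower one of the 97's by 11 (still > 3) to reach 219.

12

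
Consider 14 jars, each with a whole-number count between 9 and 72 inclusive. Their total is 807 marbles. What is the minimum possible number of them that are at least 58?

1

Each value short of 58 is at most 57, costing at least 72 − 57 = 15 against the maximum total of 1008.
We can afford to lose at most 1008 − 807 = 201, so at most ⌊201/15⌋ = 13 fall short, and at least 1 are ≥ 58.
Exactly 1 works: 1 value at 72 and 13 at 57 total 813; lower one of the high values by 6 (still ≥ 58) to hit 807.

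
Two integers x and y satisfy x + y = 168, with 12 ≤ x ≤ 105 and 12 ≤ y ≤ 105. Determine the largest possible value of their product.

xy = x(168 − x) is maximized when x is as near 168/2 as the bounds allow.
Taking x = 84 and y = 84 (both in [12, 105]) gives xy = 7056.

7056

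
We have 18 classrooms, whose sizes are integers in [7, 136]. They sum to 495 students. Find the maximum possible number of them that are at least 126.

If k of the values are ≥ 126, the total is ≥ 126k + 7(18 − k).
Setting 126k + 7(18 − k) ≤ 495 gives 119k ≤ 369, so k ≤ 3.
k = 3 is achieved by 3 values at 126 and 15 at 7, total 483; add 12 to one value (staying below 126) to reach 495.

3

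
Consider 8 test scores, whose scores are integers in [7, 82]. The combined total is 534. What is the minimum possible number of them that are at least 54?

If only k of them are at least 54, the other 8 − k are at most 53, so the total is at most k·82 + (8 − k)·53.
This must reach 534, so k·82 + (8 − k)·53 ≥ 534, giving k ≥ 4.
Exactly 4 works: 4 values at 82 and 4 at 53 total 540; lower one of the high values by 6 (still ≥ 54) to hit 534.

4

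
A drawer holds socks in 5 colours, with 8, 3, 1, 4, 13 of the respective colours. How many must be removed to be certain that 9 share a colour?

25

In the worst case you take as many as possible of each colour without reaching 9: 8 + 3 + 1 + 4 + 8 = 24.
The next one must give 9 of some colour, so 24 + 1 = 25.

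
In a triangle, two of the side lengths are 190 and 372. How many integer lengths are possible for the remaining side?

379

The triangle inequality gives |190 − 372| < c < 190 + 372, i.e. 182 < c < 562.
So c can be any integer from 183 to 561: 379 values.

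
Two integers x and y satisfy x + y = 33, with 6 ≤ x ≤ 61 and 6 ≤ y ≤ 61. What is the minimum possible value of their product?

For a fixed sum, xy is smallest when x and y are as far apart as possible.
At the endpoint x = 6, y = 33 − 6 = 27, so xy = 6 × 27 = 162.

162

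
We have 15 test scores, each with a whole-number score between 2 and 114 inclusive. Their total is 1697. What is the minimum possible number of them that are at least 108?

14

Each value short of 108 is at most 107, costing at least 114 − 107 = 7 against the maximum total of 1710.
We can afford to lose at most 1710 − 1697 = 13, so at most ⌊13/7⌋ = 1 fall short, and at least 14 are ≥ 108.
Exactly 14 works: 14 values at 114 and 1 at 107 total 1703; lower one of the high values by 6 (still ≥ 108) to hit 1697.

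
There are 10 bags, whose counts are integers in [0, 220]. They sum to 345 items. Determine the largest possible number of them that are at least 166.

2

With k values at 166 or above and the rest at least 0, the sum is at least 0 + 166k.
Since the sum is 345, we need 166k ≤ 345, i.e. k ≤ 2.
k = 2 is achieved by 2 values at 166 and 8 at 0, total 332; add 13 to one value (staying below 166) to reach 345.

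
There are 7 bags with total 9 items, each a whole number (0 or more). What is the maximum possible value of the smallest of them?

1

If every one of the 7 were at least 2, the total would be at least 7 × 2 = 14 > 9.
Achievable: 5 of them at 1 and 2 at 2 total 9.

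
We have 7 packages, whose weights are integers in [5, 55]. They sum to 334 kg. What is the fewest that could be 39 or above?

Each value short of 39 is at most 38, costing at least 55 − 38 = 17 against the maximum total of 385.
We can afford to lose at most 385 − 334 = 51, so at most ⌊51/17⌋ = 3 fall short, and at least 4 are ≥ 39.
Exactly 4 works: 4 values at 55 and 3 at 38 total 334.

4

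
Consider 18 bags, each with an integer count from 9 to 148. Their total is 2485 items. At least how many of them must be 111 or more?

14

Each value short of 111 is at most 110, costing at least 148 − 110 = 38 against the maximum total of 2664.
We can afford to lose at most 2664 − 2485 = 179, so at most ⌊179/38⌋ = 4 fall short, and at least 14 are ≥ 111.
Exactly 14 works: 14 values at 148 and 4 at 110 total 2512; lower one of the high values by 27 (still ≥ 111) to hit 2485.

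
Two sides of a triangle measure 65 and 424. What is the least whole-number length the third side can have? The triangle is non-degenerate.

360

The third side must exceed |65 − 424| = 359.
The smallest integer above 359 is 360.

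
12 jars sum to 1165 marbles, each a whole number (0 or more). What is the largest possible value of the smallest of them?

97

The average is 1165/12 < 98, so some value is ≤ 97.
Achievable: 11 of them at 97 and 1 at 98 total 1165.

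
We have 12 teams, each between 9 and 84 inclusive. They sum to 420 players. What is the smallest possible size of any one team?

9

To make one team as small as possible, make the other 11 as large as possible.
The other 11 can take up 11 × 84 = 924 ≥ 420 − 9, so one team can sit at its floor of 9.
Achievable: one at 9 and the other 11 totalling 411, which fits since 11 × 9 ≤ 411 ≤ 11 × 84.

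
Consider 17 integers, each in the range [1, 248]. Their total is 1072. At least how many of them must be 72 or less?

3

If only k of them are at most 72, the other 17 − k are at least 73, so the total is at least (17 − k)·73 + k·1.
This is ≤ 1072, so (17 − k)·73 + 1k ≤ 1072, which gives k ≥ 3.
Exactly 3 works: 3 values at 1 and 14 at 73 total 1025; raise one of the low values by 47 (still ≤ 72) to hit 1072.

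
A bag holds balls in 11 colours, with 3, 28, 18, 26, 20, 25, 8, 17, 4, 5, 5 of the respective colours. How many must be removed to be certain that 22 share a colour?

144

In the worst case you take as many as possible of each colour without reaching 22: 3 + 21 + 18 + 21 + 20 + 21 + 8 + 17 + 4 + 5 + 5 = 143.
The next one must give 22 of some colour, so 143 + 1 = 144.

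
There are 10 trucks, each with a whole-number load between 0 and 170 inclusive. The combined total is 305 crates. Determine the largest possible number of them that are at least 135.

If k of the values are ≥ 135, the total is ≥ 135k + 0(10 − k).
Setting 135k + 0(10 − k) ≤ 305 gives 135k ≤ 305, so k ≤ 2.
k = 2 is achieved by 2 values at 135 and 8 at 0, total 270; add 35 to one value (staying below 135) to reach 305.

2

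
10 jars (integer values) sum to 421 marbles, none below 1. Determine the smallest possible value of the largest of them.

43

If every one of the 10 were at most 42, the total would be at most 10 × 42 = 420 < 421.
Achievable: 1 of them at 43 and 9 at 42 total 421.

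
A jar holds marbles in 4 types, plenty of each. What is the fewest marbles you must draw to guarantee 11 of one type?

You could draw 10 of every type without reaching 11 of any — 40 in all.
One more forces 11 of some type, so 40 + 1 = 41.

41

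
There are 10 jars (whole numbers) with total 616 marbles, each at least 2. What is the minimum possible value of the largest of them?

62

If every one of the 10 were at most 61, the total would be at most 10 × 61 = 610 < 616.
Taking 4 copies of 61 and 6 copies of 62 gives exactly 616, so 62 is attained.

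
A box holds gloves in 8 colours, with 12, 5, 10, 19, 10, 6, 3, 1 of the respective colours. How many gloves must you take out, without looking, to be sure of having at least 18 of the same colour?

65

In the worst case you take as many as possible of each colour without reaching 18: 12 + 5 + 10 + 17 + 10 + 6 + 3 + 1 = 64.
The next one must give 18 of some colour, so 64 + 1 = 65.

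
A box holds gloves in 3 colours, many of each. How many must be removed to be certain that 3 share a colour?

7

In the worst case you draw 2 of each of the 3 colours: 3 × 2 = 6.
One more forces 3 of some colour, so 6 + 1 = 7.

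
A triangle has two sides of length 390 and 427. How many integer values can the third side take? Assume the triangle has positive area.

779

The triangle inequality gives |390 − 427| < c < 390 + 427, i.e. 37 < c < 817.
So c can be any integer from 38 to 816: 779 values.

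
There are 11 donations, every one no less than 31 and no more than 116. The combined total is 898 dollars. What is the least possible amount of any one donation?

31

To make one donation as small as possible, make the other 10 as large as possible.
The other 10 can take up 10 × 116 = 1160 ≥ 898 − 31, so one donation can sit at its floor of 31.
Achievable: one at 31 and the other 10 totalling 867, which fits since 10 × 31 ≤ 867 ≤ 10 × 116.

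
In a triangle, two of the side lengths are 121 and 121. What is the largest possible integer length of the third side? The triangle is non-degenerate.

241

The third side must be less than 121 + 121 = 242.
The largest integer below 242 is 241.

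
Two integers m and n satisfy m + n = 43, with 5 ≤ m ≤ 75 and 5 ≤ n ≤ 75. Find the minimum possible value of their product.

190

Since m + n is fixed, pushing one of them to its bound minimizes the product.
The extreme feasible split is m = 5, n = 38, giving mn = 190.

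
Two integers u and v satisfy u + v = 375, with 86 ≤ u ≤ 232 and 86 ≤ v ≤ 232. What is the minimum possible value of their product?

For a fixed sum, uv is smallest when u and v are as far apart as possible.
At the endpoint u = 143, v = 375 − 143 = 232, so uv = 143 × 232 = 33176.

33176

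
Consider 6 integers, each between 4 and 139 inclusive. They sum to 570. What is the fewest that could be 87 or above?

If only k of them are at least 87, the other 6 − k are at most 86, so the total is at most k·139 + (6 − k)·86.
This must reach 570, so k·139 + (6 − k)·86 ≥ 570, giving k ≥ 2.
Exactly 2 works: 2 values at 139 and 4 at 86 total 622; lower one of the high values by 52 (still ≥ 87) to hit 570.

2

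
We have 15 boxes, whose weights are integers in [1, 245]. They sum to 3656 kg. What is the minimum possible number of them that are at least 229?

Suppose at most 15 − j of them reach 229; then j values are ≤ 228 and the rest ≤ 245.
The total is then ≤ 228·j + 245·(15 − j) = 3675 − 17j. For this to be ≥ 3656 we need j ≤ 1, so at least 15 − 1 = 14 must reach 229.
Exactly 14 works: 14 values at 245 and 1 at 228 total 3658; lower one of the high values by 2 (still ≥ 229) to hit 3656.

14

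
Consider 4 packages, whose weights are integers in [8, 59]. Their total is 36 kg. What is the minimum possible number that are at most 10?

3

If only k of them are at most 10, the other 4 − k are at least 11, so the total is at least (4 − k)·11 + k·8.
This is ≤ 36, so (4 − k)·11 + 8k ≤ 36, which gives k ≥ 3.
Exactly 3 works: 3 values at 8 and 1 at 11 total 35; raise one of the low values by 1 (still ≤ 10) to hit 36.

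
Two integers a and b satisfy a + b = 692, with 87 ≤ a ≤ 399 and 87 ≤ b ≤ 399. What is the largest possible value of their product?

For a fixed sum, the product ab is largest when a and b are as close as possible.
Taking a = 346 and b = 346 (both in [87, 399]) gives ab = 119716.

119716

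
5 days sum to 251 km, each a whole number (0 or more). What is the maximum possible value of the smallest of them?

50

The 5 values sum to 251, so their minimum is at most ⌊251/5⌋ = 50.
Achievable: 4 of them at 50 and 1 at 51 total 251.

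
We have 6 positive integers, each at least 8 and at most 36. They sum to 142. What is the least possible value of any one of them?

8

To make one integer as small as possible, make the other 5 as large as possible.
The other 5 can take up 5 × 36 = 180 ≥ 142 − 8, so one integer can sit at its floor of 8.
Achievable: one at 8 and the other 5 totalling 134, which fits since 5 × 8 ≤ 134 ≤ 5 × 36.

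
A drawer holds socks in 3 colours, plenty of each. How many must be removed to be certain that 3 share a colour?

7

In the worst case you draw 2 of each of the 3 colours: 3 × 2 = 6.
One more forces 3 of some colour, so 6 + 1 = 7.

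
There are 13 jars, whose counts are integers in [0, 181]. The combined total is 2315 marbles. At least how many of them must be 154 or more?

12

Suppose at most 13 − j of them reach 154; then j values are ≤ 153 and the rest ≤ 181.
The total is then ≤ 153·j + 181·(13 − j) = 2353 − 28j. For this to be ≥ 2315 we need j ≤ 1, so at least 13 − 1 = 12 must reach 154.
Exactly 12 works: 12 values at 181 and 1 at 153 total 2325; lower one of the high values by 10 (still ≥ 154) to hit 2315.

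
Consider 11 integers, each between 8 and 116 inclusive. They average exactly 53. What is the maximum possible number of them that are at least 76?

The total is 11 × 53 = 583.
If k of the values are ≥ 76, the total is ≥ 76k + 8(11 − k).
Setting 76k + 8(11 − k) ≤ 583 gives 68k ≤ 495, so k ≤ 7.
k = 7 is achieved by 7 values at 76 and 4 at 8, total 564; add 19 to one value (staying below 76) to reach 583.

7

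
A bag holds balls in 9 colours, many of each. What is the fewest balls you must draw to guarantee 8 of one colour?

In the worst case you draw 7 of each of the 9 colours: 9 × 7 = 63.
One more forces 8 of some colour, so 63 + 1 = 64.

64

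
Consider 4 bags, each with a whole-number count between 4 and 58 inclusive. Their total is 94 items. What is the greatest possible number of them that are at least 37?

If k of the values are ≥ 37, the total is ≥ 37k + 4(4 − k).
Setting 37k + 4(4 − k) ≤ 94 gives 33k ≤ 78, so k ≤ 2.
k = 2 is achieved by 2 values at 37 and 2 at 4, total 82; add 12 to one value (staying below 37) to reach 94.

2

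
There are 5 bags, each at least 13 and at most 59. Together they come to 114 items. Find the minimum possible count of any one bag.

To make one bag as small as possible, make the other 4 as large as possible.
The other 4 can take up 4 × 59 = 236 ≥ 114 − 13, so one bag can sit at its floor of 13.
Achievable: one at 13 and the other 4 totalling 101, which fits since 4 × 13 ≤ 101 ≤ 4 × 59.

13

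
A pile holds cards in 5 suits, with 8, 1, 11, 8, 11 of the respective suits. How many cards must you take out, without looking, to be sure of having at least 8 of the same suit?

30

In the worst case you take as many as possible of each suit without reaching 8: 7 + 1 + 7 + 7 + 7 = 29.
The next one must give 8 of some suit, so 29 + 1 = 30.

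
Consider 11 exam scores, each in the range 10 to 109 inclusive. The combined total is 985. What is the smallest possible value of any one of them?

Minimizing one value means maximizing the remaining 10.
The other 10 can take up 10 × 109 = 1090 ≥ 985 − 10, so one score can sit at its floor of 10.
Achievable: one at 10 and the other 10 totalling 975, which fits since 10 × 10 ≤ 975 ≤ 10 × 109.

10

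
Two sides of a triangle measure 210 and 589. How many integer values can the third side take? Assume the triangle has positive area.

The triangle inequality gives |210 − 589| < c < 210 + 589, i.e. 379 < c < 799.
So c can be any integer from 380 to 798: 419 values.

419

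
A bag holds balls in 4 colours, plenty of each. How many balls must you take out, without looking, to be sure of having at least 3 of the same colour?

You could draw 2 of every colour without reaching 3 of any — 8 in all.
One more forces 3 of some colour, so 8 + 1 = 9.

9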